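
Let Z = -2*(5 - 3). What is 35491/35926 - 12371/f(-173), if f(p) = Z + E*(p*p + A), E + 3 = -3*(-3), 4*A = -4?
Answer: 269475699/293228012 ≈ 0.91900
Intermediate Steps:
A = -1 (A = (¼)*(-4) = -1)
Z = -4 (Z = -2*2 = -4)
E = 6 (E = -3 - 3*(-3) = -3 + 9 = 6)
f(p) = -10 + 6*p² (f(p) = -4 + 6*(p*p - 1) = -4 + 6*(p² - 1) = -4 + 6*(-1 + p²) = -4 + (-6 + 6*p²) = -10 + 6*p²)
35491/35926 - 12371/f(-173) = 35491/35926 - 12371/(-10 + 6*(-173)²) = 35491*(1/35926) - 12371/(-10 + 6*29929) = 35491/35926 - 12371/(-10 + 179574) = 35491/35926 - 12371/179564 = 269475699/293228012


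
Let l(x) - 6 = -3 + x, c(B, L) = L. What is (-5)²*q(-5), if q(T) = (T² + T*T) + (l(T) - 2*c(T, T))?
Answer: 1450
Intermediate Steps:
l(x) = 3 + x (l(x) = 6 + (-3 + x) = 3 + x)
q(T) = 3 - T + 2*T² (q(T) = (T² + T*T) + ((3 + T) - 2*T) = (T² + T²) + (3 - T) = 2*T² + (3 - T) = 3 - T + 2*T²)
(-5)²*q(-5) = (-5)²*(3 - 1*(-5) + 2*(-5)²) = 25*(3 + 5 + 2*25) = 25*(3 + 5 + 50) = 25*58 = 1450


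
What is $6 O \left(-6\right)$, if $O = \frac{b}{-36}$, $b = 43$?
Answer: $43$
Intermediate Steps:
$O = - \frac{43}{36}$ ($O = \frac{43}{-36} = 43 \left(- \frac{1}{36}\right) = - \frac{43}{36} \approx -1.1944$)
$6 O \left(-6\right) = 6 \left(- \frac{43}{36}\right) \left(-6\right) = \left(- \frac{43}{6}\right) \left(-6\right) = 43$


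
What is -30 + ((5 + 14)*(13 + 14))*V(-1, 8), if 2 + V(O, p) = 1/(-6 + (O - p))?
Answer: -5451/5 ≈ -1090.2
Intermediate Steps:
V(O, p) = -2 + 1/(-6 + O - p) (V(O, p) = -2 + 1/(-6 + (O - p)) = -2 + 1/(-6 + O - p))
-30 + ((5 + 14)*(13 + 14))*V(-1, 8) = -30 + ((5 + 14)*(13 + 14))*((-13 - 2*8 + 2*(-1))/(6 + 8 - 1*(-1))) = -30 + (19*27)*((-13 - 16 - 2)/(6 + 8 + 1)) = -30 + 513*(-31/15) = -30 - 5301/5 = -5451/5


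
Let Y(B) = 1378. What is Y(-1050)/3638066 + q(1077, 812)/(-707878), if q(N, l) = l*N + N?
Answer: -1592259385891/1287653441974 ≈ -1.2366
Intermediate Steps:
q(N, l) = N + N*l (q(N, l) = N*l + N = N + N*l)
Y(-1050)/3638066 + q(1077, 812)/(-707878) = 1378/3638066 + (1077*(1 + 812))/(-707878) = 1378*(1/3638066) + (1077*813)*(-1/707878) = 689/1819033 + 875601*(-1/707878) = 689/1819033 - 875601/707878 = -1592259385891/1287653441974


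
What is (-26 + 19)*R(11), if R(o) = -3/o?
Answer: 21/11 ≈ 1.9091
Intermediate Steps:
(-26 + 19)*R(11) = (-26 + 19)*(-3/11) = -(-21)/11 = -7*(-3/11) = 21/11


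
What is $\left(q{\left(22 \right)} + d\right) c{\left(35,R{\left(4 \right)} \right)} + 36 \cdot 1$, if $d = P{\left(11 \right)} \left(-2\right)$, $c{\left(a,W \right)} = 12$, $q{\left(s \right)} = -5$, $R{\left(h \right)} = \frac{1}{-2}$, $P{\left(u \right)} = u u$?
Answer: $-2928$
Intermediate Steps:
$P{\left(u \right)} = u^{2}$
$R{\left(h \right)} = - \frac{1}{2}$
$d = -242$ ($d = 11^{2} \left(-2\right) = 121 \left(-2\right) = -242$)
$\left(q{\left(22 \right)} + d\right) c{\left(35,R{\left(4 \right)} \right)} + 36 \cdot 1 = \left(-5 - 242\right) 12 + 36 \cdot 1 = \left(-247\right) 12 + 36 = -2964 + 36 = -2928$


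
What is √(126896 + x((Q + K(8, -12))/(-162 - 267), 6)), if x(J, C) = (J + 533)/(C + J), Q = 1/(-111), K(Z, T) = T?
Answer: 2*√2615751551546871/287047 ≈ 356.35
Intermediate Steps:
Q = -1/111 ≈ -0.0090090
x(J, C) = (533 + J)/(C + J)
√(126896 + x((Q + K(8, -12))/(-162 - 267), 6)) = √(126896 + (533 + (-1/111 - 12)/(-162 - 267))/(6 + (-1/111 - 12)/(-162 - 267))) = √(126896 + (533 - 1333/111/(-429))/(6 - 1333/111/(-429))) = √(126896 + (533 - 1333/111*(-1/429))/(6 - 1333/111*(-1/429))) = √(126896 + (533 + 1333/47619)/(6 + 1333/47619)) = √(126896 + (25382260/47619)/(287047/47619)) = √(126896 + (47619/287047)*(25382260/47619)) = √(126896 + 25382260/287047) = √(36450498372/287047) = 2*√2615751551546871/287047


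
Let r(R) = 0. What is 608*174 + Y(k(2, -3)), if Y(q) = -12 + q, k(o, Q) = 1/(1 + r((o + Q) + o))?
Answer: 105781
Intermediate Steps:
k(o, Q) = 1 (k(o, Q) = 1/(1 + 0) = 1/1 = 1)
608*174 + Y(k(2, -3)) = 608*174 + (-12 + 1) = 105792 - 11 = 105781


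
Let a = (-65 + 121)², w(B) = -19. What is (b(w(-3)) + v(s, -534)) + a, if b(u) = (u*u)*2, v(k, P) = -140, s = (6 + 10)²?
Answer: 3718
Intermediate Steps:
s = 256 (s = 16² = 256)
b(u) = 2*u² (b(u) = u²*2 = 2*u²)
a = 3136 (a = 56² = 3136)
(b(w(-3)) + v(s, -534)) + a = (2*(-19)² - 140) + 3136 = (2*361 - 140) + 3136 = (722 - 140) + 3136 = 582 + 3136 = 3718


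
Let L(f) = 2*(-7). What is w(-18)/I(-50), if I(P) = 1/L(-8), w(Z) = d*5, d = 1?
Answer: -70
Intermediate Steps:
L(f) = -14
w(Z) = 5 (w(Z) = 1*5 = 5)
I(P) = -1/14 (I(P) = 1/(-14) = -1/14)
w(-18)/I(-50) = 5/(-1/14) = 5*(-14) = -70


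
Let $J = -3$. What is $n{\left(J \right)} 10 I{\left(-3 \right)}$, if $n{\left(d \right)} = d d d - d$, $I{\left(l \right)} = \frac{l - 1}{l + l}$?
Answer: $-160$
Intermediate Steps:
$I{\left(l \right)} = \frac{-1 + l}{2 l}$
$n{\left(d \right)} = d^{3} - d$ ($n{\left(d \right)} = d^{2} d - d = d^{3} - d$)
$n{\left(J \right)} 10 I{\left(-3 \right)} = \left(\left(-3\right)^{3} - -3\right) 10 \frac{-1 - 3}{2 \left(-3\right)} = \left(-27 + 3\right) 10 \cdot \frac{1}{2} \left(- \frac{1}{3}\right) \left(-4\right) = \left(-24\right) 10 \cdot \frac{2}{3} = \left(-240\right) \frac{2}{3} = -160$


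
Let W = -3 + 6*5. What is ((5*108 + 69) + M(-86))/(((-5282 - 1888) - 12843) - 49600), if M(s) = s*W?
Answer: 1713/69613 ≈ 0.024607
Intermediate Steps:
W = 27 (W = -3 + 30 = 27)
M(s) = 27*s (M(s) = s*27 = 27*s)
((5*108 + 69) + M(-86))/(((-5282 - 1888) - 12843) - 49600) = ((5*108 + 69) + 27*(-86))/(((-5282 - 1888) - 12843) - 49600) = ((540 + 69) - 2322)/((-7170 - 12843) - 49600) = (609 - 2322)/(-20013 - 49600) = -1713/(-69613) = -1713*(-1/69613) = 1713/69613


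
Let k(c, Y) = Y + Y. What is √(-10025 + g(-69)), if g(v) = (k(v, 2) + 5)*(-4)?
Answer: I*√10061 ≈ 100.3*I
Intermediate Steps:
k(c, Y) = 2*Y
g(v) = -36 (g(v) = (2*2 + 5)*(-4) = (4 + 5)*(-4) = 9*(-4) = -36)
√(-10025 + g(-69)) = √(-10025 - 36) = √(-10061) = I*√10061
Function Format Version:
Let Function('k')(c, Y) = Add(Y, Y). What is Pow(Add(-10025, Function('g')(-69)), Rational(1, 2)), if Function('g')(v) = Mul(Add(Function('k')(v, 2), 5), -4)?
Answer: Mul(I, Pow(10061, Rational(1, 2))) ≈ Mul(100.30, I)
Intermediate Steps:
Function('k')(c, Y) = Mul(2, Y)
Function('g')(v) = -36 (Function('g')(v) = Mul(Add(Mul(2, 2), 5), -4) = Mul(Add(4, 5), -4) = Mul(9, -4) = -36)
Pow(Add(-10025, Function('g')(-69)), Rational(1, 2)) = Pow(Add(-10025, -36), Rational(1, 2)) = Pow(-10061, Rational(1, 2)) = Mul(I, Pow(10061, Rational(1, 2)))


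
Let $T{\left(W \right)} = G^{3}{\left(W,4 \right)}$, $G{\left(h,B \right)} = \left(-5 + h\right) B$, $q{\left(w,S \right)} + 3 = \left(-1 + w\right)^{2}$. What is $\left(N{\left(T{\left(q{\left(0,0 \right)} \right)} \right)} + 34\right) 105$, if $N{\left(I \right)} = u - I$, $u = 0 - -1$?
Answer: $2308635$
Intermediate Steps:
$u = 1$ ($u = 0 + 1 = 1$)
$q{\left(w,S \right)} = -3 + \left(-1 + w\right)^{2}$
$G{\left(h,B \right)} = B \left(-5 + h\right)$
$T{\left(W \right)} = \left(-20 + 4 W\right)^{3}$ ($T{\left(W \right)} = \left(4 \left(-5 + W\right)\right)^{3} = \left(-20 + 4 W\right)^{3}$)
$N{\left(I \right)} = 1 - I$
$\left(N{\left(T{\left(q{\left(0,0 \right)} \right)} \right)} + 34\right) 105 = \left(\left(1 - 64 \left(-5 - \left(3 - \left(-1 + 0\right)^{2}\right)\right)^{3}\right) + 34\right) 105 = \left(\left(1 - 64 \left(-5 - \left(3 - \left(-1\right)^{2}\right)\right)^{3}\right) + 34\right) 105 = \left(\left(1 - 64 \left(-5 + \left(-3 + 1\right)\right)^{3}\right) + 34\right) 105 = \left(\left(1 - 64 \left(-5 - 2\right)^{3}\right) + 34\right) 105 = \left(\left(1 - 64 \left(-7\right)^{3}\right) + 34\right) 105 = \left(\left(1 - 64 \left(-343\right)\right) + 34\right) 105 = \left(\left(1 - -21952\right) + 34\right) 105 = \left(\left(1 + 21952\right) + 34\right) 105 = \left(21953 + 34\right) 105 = 21987 \cdot 105 = 2308635$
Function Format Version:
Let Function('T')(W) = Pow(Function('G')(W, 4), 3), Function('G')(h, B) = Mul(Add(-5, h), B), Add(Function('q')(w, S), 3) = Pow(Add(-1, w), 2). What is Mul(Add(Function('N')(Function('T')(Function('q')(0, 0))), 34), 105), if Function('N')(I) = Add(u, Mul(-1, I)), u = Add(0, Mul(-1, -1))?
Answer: 2308635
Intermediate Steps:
u = 1 (u = Add(0, 1) = 1)
Function('q')(w, S) = Add(-3, Pow(Add(-1, w), 2))
Function('G')(h, B) = Mul(B, Add(-5, h))
Function('T')(W) = Pow(Add(-20, Mul(4, W)), 3) (Function('T')(W) = Pow(Mul(4, Add(-5, W)), 3) = Pow(Add(-20, Mul(4, W)), 3))
Function('N')(I) = Add(1, Mul(-1, I))
Mul(Add(Function('N')(Function('T')(Function('q')(0, 0))), 34), 105) = Mul(Add(Add(1, Mul(-1, Mul(64, Pow(Add(-5, Add(-3, Pow(Add(-1, 0), 2))), 3)))), 34), 105) = Mul(Add(Add(1, Mul(-1, Mul(64, Pow(Add(-5, Add(-3, Pow(-1, 2))), 3)))), 34), 105) = Mul(Add(Add(1, Mul(-1, Mul(64, Pow(Add(-5, Add(-3, 1)), 3)))), 34), 105) = Mul(Add(Add(1, Mul(-1, Mul(64, Pow(Add(-5, -2), 3)))), 34), 105) = Mul(Add(Add(1, Mul(-1, Mul(64, Pow(-7, 3)))), 34), 105) = Mul(Add(Add(1, Mul(-1, Mul(64, -343))), 34), 105) = Mul(Add(Add(1, Mul(-1, -21952)), 34), 105) = Mul(Add(Add(1, 21952), 34), 105) = Mul(Add(21953, 34), 105) = Mul(21987, 105) = 2308635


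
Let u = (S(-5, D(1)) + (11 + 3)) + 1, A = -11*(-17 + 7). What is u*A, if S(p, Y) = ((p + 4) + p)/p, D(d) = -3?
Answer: 1782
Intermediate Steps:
S(p, Y) = (4 + 2*p)/p (S(p, Y) = ((4 + p) + p)/p = (4 + 2*p)/p)
A = 110 (A = -11*(-10) = 110)
u = 81/5 (u = ((2 + 4/(-5)) + (11 + 3)) + 1 = ((2 + 4*(-⅕)) + 14) + 1 = ((2 - ⅘) + 14) + 1 = (6/5 + 14) + 1 = 76/5 + 1 = 81/5 ≈ 16.200)
u*A = (81/5)*110 = 1782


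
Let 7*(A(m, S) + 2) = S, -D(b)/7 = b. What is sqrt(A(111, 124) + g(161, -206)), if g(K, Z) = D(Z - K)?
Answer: sqrt(126651)/7 ≈ 50.840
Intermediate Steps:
D(b) = -7*b
A(m, S) = -2 + S/7
g(K, Z) = -7*Z + 7*K (g(K, Z) = -7*(Z - K) = -7*Z + 7*K)
sqrt(A(111, 124) + g(161, -206)) = sqrt((-2 + (1/7)*124) + (-7*(-206) + 7*161)) = sqrt((-2 + 124/7) + (1442 + 1127)) = sqrt(110/7 + 2569) = sqrt(18093/7) = sqrt(126651)/7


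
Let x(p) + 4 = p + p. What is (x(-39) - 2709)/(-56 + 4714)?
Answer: -2791/4658 ≈ -0.59918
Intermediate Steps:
x(p) = -4 + 2*p (x(p) = -4 + (p + p) = -4 + 2*p)
(x(-39) - 2709)/(-56 + 4714) = ((-4 + 2*(-39)) - 2709)/(-56 + 4714) = ((-4 - 78) - 2709)/4658 = (-82 - 2709)*(1/4658) = -2791*1/4658 = -2791/4658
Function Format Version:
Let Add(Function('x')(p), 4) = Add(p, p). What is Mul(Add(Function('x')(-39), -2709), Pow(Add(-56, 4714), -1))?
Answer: Rational(-2791, 4658) ≈ -0.59918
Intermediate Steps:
Function('x')(p) = Add(-4, Mul(2, p)) (Function('x')(p) = Add(-4, Add(p, p)) = Add(-4, Mul(2, p)))
Mul(Add(Function('x')(-39), -2709), Pow(Add(-56, 4714), -1)) = Mul(Add(Add(-4, Mul(2, -39)), -2709), Pow(Add(-56, 4714), -1)) = Mul(Add(Add(-4, -78), -2709), Pow(4658, -1)) = Mul(Add(-82, -2709), Rational(1, 4658)) = Mul(-2791, Rational(1, 4658)) = Rational(-2791, 4658)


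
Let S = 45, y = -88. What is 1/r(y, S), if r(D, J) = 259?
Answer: 1/259 ≈ 0.0038610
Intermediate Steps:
1/r(y, S) = 1/259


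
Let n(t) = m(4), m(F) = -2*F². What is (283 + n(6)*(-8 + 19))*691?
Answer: -47679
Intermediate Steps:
n(t) = -32 (n(t) = -2*4² = -2*16 = -32)
(283 + n(6)*(-8 + 19))*691 = (283 - 32*(-8 + 19))*691 = (283 - 32*11)*691 = (283 - 352)*691 = -69*691 = -47679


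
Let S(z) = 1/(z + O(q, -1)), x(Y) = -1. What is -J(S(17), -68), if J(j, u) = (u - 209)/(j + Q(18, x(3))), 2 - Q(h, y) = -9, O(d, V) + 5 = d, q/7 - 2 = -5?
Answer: 2493/98 ≈ 25.439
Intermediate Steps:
q = -21 (q = 14 + 7*(-5) = 14 - 35 = -21)
O(d, V) = -5 + d
Q(h, y) = 11 (Q(h, y) = 2 - 1*(-9) = 2 + 9 = 11)
S(z) = 1/(-26 + z) (S(z) = 1/(z + (-5 - 21)) = 1/(z - 26) = 1/(-26 + z))
J(j, u) = (-209 + u)/(11 + j) (J(j, u) = (u - 209)/(j + 11) = (-209 + u)/(11 + j))
-J(S(17), -68) = -(-209 - 68)/(11 + 1/(-26 + 17)) = -(-277)/(11 + 1/(-9)) = -(-277)/(11 - 1/9) = -(-277)/98/9 = -9*(-277)/98 = -1*(-2493/98) = 2493/98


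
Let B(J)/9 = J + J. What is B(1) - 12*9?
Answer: -90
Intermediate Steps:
B(J) = 18*J (B(J) = 9*(J + J) = 9*(2*J) = 18*J)
B(1) - 12*9 = 18*1 - 12*9 = 18 - 108 = -90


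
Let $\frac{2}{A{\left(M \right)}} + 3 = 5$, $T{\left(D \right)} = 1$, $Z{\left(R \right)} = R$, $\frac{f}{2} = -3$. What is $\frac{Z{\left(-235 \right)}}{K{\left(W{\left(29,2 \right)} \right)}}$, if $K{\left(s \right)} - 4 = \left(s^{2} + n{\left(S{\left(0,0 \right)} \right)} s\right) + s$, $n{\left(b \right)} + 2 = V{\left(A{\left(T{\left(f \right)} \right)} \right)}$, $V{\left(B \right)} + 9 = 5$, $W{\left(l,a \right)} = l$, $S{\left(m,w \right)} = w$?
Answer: $- \frac{47}{140} \approx -0.33571$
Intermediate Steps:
$f = -6$ ($f = 2 \left(-3\right) = -6$)
$A{\left(M \right)} = 1$ ($A{\left(M \right)} = \frac{2}{-3 + 5} = \frac{2}{2} = 2 \cdot \frac{1}{2} = 1$)
$V{\left(B \right)} = -4$ ($V{\left(B \right)} = -9 + 5 = -4$)
$n{\left(b \right)} = -6$ ($n{\left(b \right)} = -2 - 4 = -6$)
$K{\left(s \right)} = 4 + s^{2} - 5 s$ ($K{\left(s \right)} = 4 + \left(\left(s^{2} - 6 s\right) + s\right) = 4 + \left(s^{2} - 5 s\right) = 4 + s^{2} - 5 s$)
$\frac{Z{\left(-235 \right)}}{K{\left(W{\left(29,2 \right)} \right)}} = - \frac{235}{4 + 29^{2} - 145} = - \frac{235}{4 + 841 - 145} = - \frac{235}{700} = \left(-235\right) \frac{1}{700} = - \frac{47}{140}$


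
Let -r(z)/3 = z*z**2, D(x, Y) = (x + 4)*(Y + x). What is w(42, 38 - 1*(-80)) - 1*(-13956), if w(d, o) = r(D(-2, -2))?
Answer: 15492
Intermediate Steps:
D(x, Y) = (4 + x)*(Y + x)
r(z) = -3*z**3 (r(z) = -3*z*z**2 = -3*z**3)
w(d, o) = 1536 (w(d, o) = -3*((-2)**2 + 4*(-2) + 4*(-2) - 2*(-2))**3 = -3*(4 - 8 - 8 + 4)**3 = -3*(-8)**3 = -3*(-512) = 1536)
w(42, 38 - 1*(-80)) - 1*(-13956) = 1536 - 1*(-13956) = 1536 + 13956 = 15492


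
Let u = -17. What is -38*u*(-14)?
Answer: -9044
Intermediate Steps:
-38*u*(-14) = -38*(-17)*(-14) = 646*(-14) = -9044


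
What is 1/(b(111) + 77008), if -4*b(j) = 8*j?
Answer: 1/76786 ≈ 1.3023e-5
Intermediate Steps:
b(j) = -2*j
1/(b(111) + 77008) = 1/(-2*111 + 77008) = 1/(-222 + 77008) = 1/76786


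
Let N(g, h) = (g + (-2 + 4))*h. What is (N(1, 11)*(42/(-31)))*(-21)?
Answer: 29106/31 ≈ 938.90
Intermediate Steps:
N(g, h) = h*(2 + g) (N(g, h) = (g + 2)*h = (2 + g)*h = h*(2 + g))
(N(1, 11)*(42/(-31)))*(-21) = ((11*(2 + 1))*(42/(-31)))*(-21) = ((11*3)*(42*(-1/31)))*(-21) = (33*(-42/31))*(-21) = -1386/31*(-21) = 29106/31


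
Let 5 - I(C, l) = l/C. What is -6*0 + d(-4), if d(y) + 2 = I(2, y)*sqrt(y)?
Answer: -2 + 14*I ≈ -2.0 + 14.0*I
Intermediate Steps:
I(C, l) = 5 - l/C
d(y) = -2 + sqrt(y)*(5 - y/2) (d(y) = -2 + (5 - 1*y/2)*sqrt(y) = -2 + (5 - 1*y*1/2)*sqrt(y) = -2 + (5 - y/2)*sqrt(y) = -2 + sqrt(y)*(5 - y/2))
-6*0 + d(-4) = -6*0 + (-2 + sqrt(-4)*(10 - 1*(-4))/2) = 0 + (-2 + (2*I)*(10 + 4)/2) = 0 + (-2 + (1/2)*(2*I)*14) = 0 + (-2 + 14*I) = -2 + 14*I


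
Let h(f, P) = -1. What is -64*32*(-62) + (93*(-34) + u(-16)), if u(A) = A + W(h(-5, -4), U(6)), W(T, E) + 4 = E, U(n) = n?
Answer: 123800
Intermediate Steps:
W(T, E) = -4 + E
u(A) = 2 + A (u(A) = A + (-4 + 6) = A + 2 = 2 + A)
-64*32*(-62) + (93*(-34) + u(-16)) = -64*32*(-62) + (93*(-34) + (2 - 16)) = -2048*(-62) + (-3162 - 14) = 126976 - 3176 = 123800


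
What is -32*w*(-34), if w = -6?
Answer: -6528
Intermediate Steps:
-32*w*(-34) = -32*(-6)*(-34) = 192*(-34) = -6528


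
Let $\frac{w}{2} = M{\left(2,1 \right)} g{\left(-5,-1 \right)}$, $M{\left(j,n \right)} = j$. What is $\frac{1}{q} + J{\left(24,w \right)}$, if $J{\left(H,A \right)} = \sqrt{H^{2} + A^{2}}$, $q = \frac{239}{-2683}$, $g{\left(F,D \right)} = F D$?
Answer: $- \frac{2683}{239} + 4 \sqrt{61} \approx 20.015$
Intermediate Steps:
$g{\left(F,D \right)} = D F$
$q = - \frac{239}{2683}$ ($q = 239 \left(- \frac{1}{2683}\right) = - \frac{239}{2683} \approx -0.089079$)
$w = 20$ ($w = 2 \cdot 2 \left(\left(-1\right) \left(-5\right)\right) = 2 \cdot 2 \cdot 5 = 2 \cdot 10 = 20$)
$J{\left(H,A \right)} = \sqrt{A^{2} + H^{2}}$
$\frac{1}{q} + J{\left(24,w \right)} = \frac{1}{- \frac{239}{2683}} + \sqrt{20^{2} + 24^{2}} = - \frac{2683}{239} + \sqrt{400 + 576} = - \frac{2683}{239} + \sqrt{976} = - \frac{2683}{239} + 4 \sqrt{61}$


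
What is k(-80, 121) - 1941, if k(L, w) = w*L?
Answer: -11621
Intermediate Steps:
k(L, w) = L*w
k(-80, 121) - 1941 = -80*121 - 1941 = -9680 - 1941 = -11621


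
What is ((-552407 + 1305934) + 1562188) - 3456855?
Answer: -1141140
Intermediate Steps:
((-552407 + 1305934) + 1562188) - 3456855 = (753527 + 1562188) - 3456855 = 2315715 - 3456855 = -1141140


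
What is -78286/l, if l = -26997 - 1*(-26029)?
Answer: 39143/484 ≈ 80.874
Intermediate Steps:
l = -968 (l = -26997 + 26029 = -968)
-78286/l = -78286/(-968) = -78286*(-1/968) = 39143/484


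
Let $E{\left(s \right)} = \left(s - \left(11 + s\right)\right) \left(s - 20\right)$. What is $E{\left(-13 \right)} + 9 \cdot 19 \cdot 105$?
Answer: $18318$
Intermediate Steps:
$E{\left(s \right)} = 220 - 11 s$ ($E{\left(s \right)} = - 11 \left(-20 + s\right) = 220 - 11 s$)
$E{\left(-13 \right)} + 9 \cdot 19 \cdot 105 = \left(220 - -143\right) + 9 \cdot 19 \cdot 105 = \left(220 + 143\right) + 171 \cdot 105 = 363 + 17955 = 18318$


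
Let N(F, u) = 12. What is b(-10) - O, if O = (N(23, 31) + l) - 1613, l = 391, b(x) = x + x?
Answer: 1190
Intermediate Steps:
b(x) = 2*x
O = -1210 (O = (12 + 391) - 1613 = 403 - 1613 = -1210)
b(-10) - O = 2*(-10) - 1*(-1210) = -20 + 1210 = 1190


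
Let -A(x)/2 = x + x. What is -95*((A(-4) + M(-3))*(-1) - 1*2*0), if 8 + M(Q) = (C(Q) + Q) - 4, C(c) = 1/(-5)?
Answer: 76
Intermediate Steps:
C(c) = -⅕
M(Q) = -61/5 + Q (M(Q) = -8 + ((-⅕ + Q) - 4) = -8 + (-21/5 + Q) = -61/5 + Q)
A(x) = -4*x (A(x) = -2*(x + x) = -4*x)
-95*((A(-4) + M(-3))*(-1) - 1*2*0) = -95*((-4*(-4) + (-61/5 - 3))*(-1) - 1*2*0) = -95*((16 - 76/5)*(-1) - 2*0) = -95*((⅘)*(-1) + 0) = -95*(-⅘ + 0) = -95*(-⅘) = 76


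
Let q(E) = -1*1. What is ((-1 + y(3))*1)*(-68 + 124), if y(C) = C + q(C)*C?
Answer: -56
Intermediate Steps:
q(E) = -1
y(C) = 0 (y(C) = C - C = 0)
((-1 + y(3))*1)*(-68 + 124) = ((-1 + 0)*1)*(-68 + 124) = -1*1*56 = -1*56 = -56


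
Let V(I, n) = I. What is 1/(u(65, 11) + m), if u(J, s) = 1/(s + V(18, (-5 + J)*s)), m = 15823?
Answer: 29/458868 ≈ 6.3199e-5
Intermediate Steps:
u(J, s) = 1/(18 + s) (u(J, s) = 1/(s + 18) = 1/(18 + s))
1/(u(65, 11) + m) = 1/(1/(18 + 11) + 15823) = 1/(1/29 + 15823) = 1/(458868/29) = 29/458868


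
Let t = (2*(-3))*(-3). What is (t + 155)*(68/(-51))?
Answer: -692/3 ≈ -230.67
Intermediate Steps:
t = 18 (t = -6*(-3) = 18)
(t + 155)*(68/(-51)) = (18 + 155)*(68/(-51)) = 173*(68*(-1/51)) = 173*(-4/3) = -692/3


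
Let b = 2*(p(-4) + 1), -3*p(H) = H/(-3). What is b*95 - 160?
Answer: -490/9 ≈ -54.444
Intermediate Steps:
p(H) = H/9 (p(H) = -H/(3*(-3)) = -H*(-1)/(3*3) = -(-1)*H/9 = H/9)
b = 10/9 (b = 2*((⅑)*(-4) + 1) = 2*(-4/9 + 1) = 2*(5/9) = 10/9 ≈ 1.1111)
b*95 - 160 = (10/9)*95 - 160 = 950/9 - 160 = -490/9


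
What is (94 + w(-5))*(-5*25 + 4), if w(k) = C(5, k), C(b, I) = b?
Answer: -11979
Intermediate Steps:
w(k) = 5
(94 + w(-5))*(-5*25 + 4) = (94 + 5)*(-5*25 + 4) = 99*(-125 + 4) = 99*(-121) = -11979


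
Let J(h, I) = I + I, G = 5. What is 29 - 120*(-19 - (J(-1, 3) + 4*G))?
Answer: 5429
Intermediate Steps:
J(h, I) = 2*I
29 - 120*(-19 - (J(-1, 3) + 4*G)) = 29 - 120*(-19 - (2*3 + 4*5)) = 29 - 120*(-19 - (6 + 20)) = 29 - 120*(-19 - 1*26) = 29 - 120*(-19 - 26) = 29 - 120*(-45) = 29 + 5400 = 5429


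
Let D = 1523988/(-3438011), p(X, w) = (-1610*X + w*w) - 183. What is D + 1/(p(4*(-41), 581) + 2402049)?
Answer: -4577244228385/10325952584137 ≈ -0.44328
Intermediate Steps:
p(X, w) = -183 + w² - 1610*X (p(X, w) = (-1610*X + w²) - 183 = (w² - 1610*X) - 183 = -183 + w² - 1610*X)
D = -1523988/3438011 (D = 1523988*(-1/3438011) = -1523988/3438011 ≈ -0.44328)
D + 1/(p(4*(-41), 581) + 2402049) = -1523988/3438011 + 1/((-183 + 581² - 6440*(-41)) + 2402049) = -1523988/3438011 + 1/((-183 + 337561 - 1610*(-164)) + 2402049) = -1523988/3438011 + 1/((-183 + 337561 + 264040) + 2402049) = -1523988/3438011 + 1/(601418 + 2402049) = -1523988/3438011 + 1/3003467 = -4577244228385/10325952584137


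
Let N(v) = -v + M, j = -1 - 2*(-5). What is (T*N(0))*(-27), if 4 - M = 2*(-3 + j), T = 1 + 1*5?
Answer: 1296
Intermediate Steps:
j = 9 (j = -1 + 10 = 9)
T = 6 (T = 1 + 5 = 6)
M = -8 (M = 4 - 2*(-3 + 9) = 4 - 2*6 = 4 - 1*12 = 4 - 12 = -8)
N(v) = -8 - v (N(v) = -v - 8 = -8 - v)
(T*N(0))*(-27) = (6*(-8 - 1*0))*(-27) = (6*(-8 + 0))*(-27) = (6*(-8))*(-27) = -48*(-27) = 1296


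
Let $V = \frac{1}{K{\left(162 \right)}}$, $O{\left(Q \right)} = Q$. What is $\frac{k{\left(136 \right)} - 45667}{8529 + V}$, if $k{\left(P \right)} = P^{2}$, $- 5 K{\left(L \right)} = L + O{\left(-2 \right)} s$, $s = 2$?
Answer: $- \frac{4293018}{1347577} \approx -3.1857$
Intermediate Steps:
$K{\left(L \right)} = \frac{4}{5} - \frac{L}{5}$ ($K{\left(L \right)} = - \frac{L - 4}{5} = - \frac{-4 + L}{5} = \frac{4}{5} - \frac{L}{5}$)
$V = - \frac{5}{158}$ ($V = \frac{1}{\frac{4}{5} - \frac{162}{5}} = \frac{1}{- \frac{158}{5}} = - \frac{5}{158} \approx -0.031646$)
$\frac{k{\left(136 \right)} - 45667}{8529 + V} = \frac{136^{2} - 45667}{8529 - \frac{5}{158}} = \frac{18496 - 45667}{\frac{1347577}{158}} = \left(-27171\right) \frac{158}{1347577} = - \frac{4293018}{1347577}$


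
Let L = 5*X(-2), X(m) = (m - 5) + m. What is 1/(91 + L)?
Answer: 1/46 ≈ 0.021739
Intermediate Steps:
X(m) = -5 + 2*m (X(m) = (-5 + m) + m = -5 + 2*m)
L = -45 (L = 5*(-5 + 2*(-2)) = 5*(-5 - 4) = 5*(-9) = -45)
1/(91 + L) = 1/(91 - 45) = 1/46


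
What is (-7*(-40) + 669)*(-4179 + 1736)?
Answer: -2318407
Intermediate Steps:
(-7*(-40) + 669)*(-4179 + 1736) = (280 + 669)*(-2443) = 949*(-2443) = -2318407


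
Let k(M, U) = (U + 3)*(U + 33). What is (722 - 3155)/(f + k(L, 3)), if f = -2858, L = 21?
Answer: 2433/2642 ≈ 0.92089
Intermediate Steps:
k(M, U) = (3 + U)*(33 + U)
(722 - 3155)/(f + k(L, 3)) = (722 - 3155)/(-2858 + (99 + 3² + 36*3)) = -2433/(-2858 + (99 + 9 + 108)) = -2433/(-2858 + 216) = -2433/(-2642) = -2433*(-1/2642) = 2433/2642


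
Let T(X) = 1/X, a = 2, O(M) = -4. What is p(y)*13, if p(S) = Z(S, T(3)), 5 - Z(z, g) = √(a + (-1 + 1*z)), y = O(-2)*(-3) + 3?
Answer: 13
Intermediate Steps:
y = 15 (y = -4*(-3) + 3 = 12 + 3 = 15)
Z(z, g) = 5 - √(1 + z) (Z(z, g) = 5 - √(2 + (-1 + 1*z)) = 5 - √(2 + (-1 + z)) = 5 - √(1 + z))
p(S) = 5 - √(1 + S)
p(y)*13 = (5 - √(1 + 15))*13 = (5 - √16)*13 = (5 - 1*4)*13 = (5 - 4)*13 = 1*13 = 13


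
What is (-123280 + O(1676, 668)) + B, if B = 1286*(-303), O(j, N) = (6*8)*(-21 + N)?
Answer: -481882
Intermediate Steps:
O(j, N) = -1008 + 48*N (O(j, N) = 48*(-21 + N) = -1008 + 48*N)
B = -389658
(-123280 + O(1676, 668)) + B = (-123280 + (-1008 + 48*668)) - 389658 = (-123280 + (-1008 + 32064)) - 389658 = (-123280 + 31056) - 389658 = -92224 - 389658 = -481882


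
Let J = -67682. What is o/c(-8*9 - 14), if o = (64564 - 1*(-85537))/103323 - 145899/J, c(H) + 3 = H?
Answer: -586833913/14474105778 ≈ -0.040544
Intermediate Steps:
c(H) = -3 + H
o = 586833913/162630402 (o = (64564 - 1*(-85537))/103323 - 145899/(-67682) = (64564 + 85537)*(1/103323) - 145899*(-1/67682) = 150101*(1/103323) + 3393/1574 = 150101/103323 + 3393/1574 = 586833913/162630402 ≈ 3.6084)
o/c(-8*9 - 14) = 586833913/(162630402*(-3 + (-8*9 - 14))) = 586833913/(162630402*(-3 + (-72 - 14))) = 586833913/(162630402*(-3 - 86)) = (586833913/162630402)/(-89) = (586833913/162630402)*(-1/89) = -586833913/14474105778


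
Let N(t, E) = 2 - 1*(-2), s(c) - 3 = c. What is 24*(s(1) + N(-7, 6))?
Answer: 192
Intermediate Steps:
s(c) = 3 + c
N(t, E) = 4 (N(t, E) = 2 + 2 = 4)
24*(s(1) + N(-7, 6)) = 24*((3 + 1) + 4) = 24*(4 + 4) = 24*8 = 192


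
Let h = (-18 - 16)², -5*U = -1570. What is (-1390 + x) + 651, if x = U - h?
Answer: -1581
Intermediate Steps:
U = 314 (U = -⅕*(-1570) = 314)
h = 1156 (h = (-34)² = 1156)
x = -842 (x = 314 - 1*1156 = 314 - 1156 = -842)
(-1390 + x) + 651 = (-1390 - 842) + 651 = -2232 + 651 = -1581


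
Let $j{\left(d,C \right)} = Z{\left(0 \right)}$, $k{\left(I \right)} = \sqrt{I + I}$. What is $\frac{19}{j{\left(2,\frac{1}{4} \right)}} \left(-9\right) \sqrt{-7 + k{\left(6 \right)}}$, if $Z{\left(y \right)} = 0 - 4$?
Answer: $\frac{171 \sqrt{-7 + 2 \sqrt{3}}}{4} \approx 80.387 i$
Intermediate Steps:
$Z{\left(y \right)} = -4$ ($Z{\left(y \right)} = 0 - 4 = -4$)
$k{\left(I \right)} = \sqrt{2} \sqrt{I}$ ($k{\left(I \right)} = \sqrt{2 I} = \sqrt{2} \sqrt{I}$)
$j{\left(d,C \right)} = -4$
$\frac{19}{j{\left(2,\frac{1}{4} \right)}} \left(-9\right) \sqrt{-7 + k{\left(6 \right)}} = \frac{19}{-4} \left(-9\right) \sqrt{-7 + \sqrt{2} \sqrt{6}} = 19 \left(- \frac{1}{4}\right) \left(-9\right) \sqrt{-7 + 2 \sqrt{3}} = \left(- \frac{19}{4}\right) \left(-9\right) \sqrt{-7 + 2 \sqrt{3}} = \frac{171 \sqrt{-7 + 2 \sqrt{3}}}{4}$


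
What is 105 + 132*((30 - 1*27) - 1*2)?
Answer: 237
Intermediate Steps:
105 + 132*((30 - 1*27) - 1*2) = 105 + 132*((30 - 27) - 2) = 105 + 132*(3 - 2) = 105 + 132*1 = 105 + 132 = 237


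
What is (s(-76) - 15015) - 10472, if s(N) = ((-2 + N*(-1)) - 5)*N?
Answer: -30731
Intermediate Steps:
s(N) = N*(-7 - N) (s(N) = ((-2 - N) - 5)*N = (-7 - N)*N = N*(-7 - N))
(s(-76) - 15015) - 10472 = (-1*(-76)*(7 - 76) - 15015) - 10472 = (-1*(-76)*(-69) - 15015) - 10472 = (-5244 - 15015) - 10472 = -20259 - 10472 = -30731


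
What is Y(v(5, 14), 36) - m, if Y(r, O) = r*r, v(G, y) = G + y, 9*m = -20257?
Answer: 23506/9 ≈ 2611.8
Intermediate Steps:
m = -20257/9 (m = (⅑)*(-20257) = -20257/9 ≈ -2250.8)
Y(r, O) = r²
Y(v(5, 14), 36) - m = (5 + 14)² - 1*(-20257/9) = 19² + 20257/9 = 361 + 20257/9 = 23506/9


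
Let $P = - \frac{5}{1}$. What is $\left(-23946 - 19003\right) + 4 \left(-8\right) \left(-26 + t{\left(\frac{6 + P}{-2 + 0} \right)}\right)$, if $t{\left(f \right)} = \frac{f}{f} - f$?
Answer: $-42165$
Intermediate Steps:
$P = -5$ ($P = \left(-5\right) 1 = -5$)
$t{\left(f \right)} = 1 - f$
$\left(-23946 - 19003\right) + 4 \left(-8\right) \left(-26 + t{\left(\frac{6 + P}{-2 + 0} \right)}\right) = \left(-23946 - 19003\right) + 4 \left(-8\right) \left(-26 + \left(1 - \frac{6 - 5}{-2 + 0}\right)\right) = -42949 - 32 \left(-26 + \left(1 - 1 \frac{1}{-2}\right)\right) = -42949 - 32 \left(-26 + \left(1 - 1 \left(- \frac{1}{2}\right)\right)\right) = -42949 - 32 \left(-26 + \left(1 - - \frac{1}{2}\right)\right) = -42949 - 32 \left(-26 + \left(1 + \frac{1}{2}\right)\right) = -42949 - 32 \left(-26 + \frac{3}{2}\right) = -42949 - -784 = -42949 + 784 = -42165$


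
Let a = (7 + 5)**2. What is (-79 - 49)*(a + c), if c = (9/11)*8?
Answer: -211968/11 ≈ -19270.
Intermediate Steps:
c = 72/11 (c = (9*(1/11))*8 = (9/11)*8 = 72/11 ≈ 6.5455)
a = 144 (a = 12**2 = 144)
(-79 - 49)*(a + c) = (-79 - 49)*(144 + 72/11) = -128*1656/11 = -211968/11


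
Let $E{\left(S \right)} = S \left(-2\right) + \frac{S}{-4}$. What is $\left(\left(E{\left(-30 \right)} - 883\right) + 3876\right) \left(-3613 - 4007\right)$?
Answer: $-23321010$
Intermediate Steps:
$E{\left(S \right)} = - \frac{9 S}{4}$ ($E{\left(S \right)} = - 2 S + S \left(- \frac{1}{4}\right) = - 2 S - \frac{S}{4} = - \frac{9 S}{4}$)
$\left(\left(E{\left(-30 \right)} - 883\right) + 3876\right) \left(-3613 - 4007\right) = \left(\left(\left(- \frac{9}{4}\right) \left(-30\right) - 883\right) + 3876\right) \left(-3613 - 4007\right) = \left(\left(\frac{135}{2} - 883\right) + 3876\right) \left(-7620\right) = \left(- \frac{1631}{2} + 3876\right) \left(-7620\right) = \frac{6121}{2} \left(-7620\right) = -23321010$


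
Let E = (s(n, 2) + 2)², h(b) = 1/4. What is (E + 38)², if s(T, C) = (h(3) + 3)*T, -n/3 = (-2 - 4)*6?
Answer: 15536874609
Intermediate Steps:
h(b) = ¼
n = 108 (n = -3*(-2 - 4)*6 = -(-18)*6 = -3*(-36) = 108)
s(T, C) = 13*T/4 (s(T, C) = (¼ + 3)*T = 13*T/4)
E = 124609 (E = ((13/4)*108 + 2)² = (351 + 2)² = 353² = 124609)
(E + 38)² = (124609 + 38)² = 124647² = 15536874609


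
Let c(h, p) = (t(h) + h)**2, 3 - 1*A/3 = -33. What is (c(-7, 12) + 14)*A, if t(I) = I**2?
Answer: 192024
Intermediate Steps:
A = 108 (A = 9 - 3*(-33) = 9 + 99 = 108)
c(h, p) = (h + h**2)**2 (c(h, p) = (h**2 + h)**2 = (h + h**2)**2)
(c(-7, 12) + 14)*A = ((-7)**2*(1 - 7)**2 + 14)*108 = (49*(-6)**2 + 14)*108 = (49*36 + 14)*108 = (1764 + 14)*108 = 1778*108 = 192024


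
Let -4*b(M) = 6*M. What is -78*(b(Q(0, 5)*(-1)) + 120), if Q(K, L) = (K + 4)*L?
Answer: -11700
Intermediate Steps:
Q(K, L) = L*(4 + K) (Q(K, L) = (4 + K)*L = L*(4 + K))
b(M) = -3*M/2
-78*(b(Q(0, 5)*(-1)) + 120) = -78*(-3*5*(4 + 0)*(-1)/2 + 120) = -78*(-3*5*4*(-1)/2 + 120) = -78*(-30*(-1) + 120) = -78*(-3/2*(-20) + 120) = -78*(30 + 120) = -78*150 = -11700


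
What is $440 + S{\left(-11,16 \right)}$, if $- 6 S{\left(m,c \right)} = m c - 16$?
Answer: $472$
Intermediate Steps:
$S{\left(m,c \right)} = \frac{8}{3} - \frac{c m}{6}$ ($S{\left(m,c \right)} = - \frac{m c - 16}{6} = - \frac{c m - 16}{6} = - \frac{-16 + c m}{6} = \frac{8}{3} - \frac{c m}{6}$)
$440 + S{\left(-11,16 \right)} = 440 - \left(- \frac{8}{3} + \frac{8}{3} \left(-11\right)\right) = 440 + \left(\frac{8}{3} + \frac{88}{3}\right) = 440 + 32 = 472$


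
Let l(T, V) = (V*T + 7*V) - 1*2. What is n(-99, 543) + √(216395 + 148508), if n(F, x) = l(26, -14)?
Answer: -464 + 7*√7447 ≈ 140.07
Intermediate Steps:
l(T, V) = -2 + 7*V + T*V (l(T, V) = (T*V + 7*V) - 2 = (7*V + T*V) - 2 = -2 + 7*V + T*V)
n(F, x) = -464 (n(F, x) = -2 + 7*(-14) + 26*(-14) = -2 - 98 - 364 = -464)
n(-99, 543) + √(216395 + 148508) = -464 + √(216395 + 148508) = -464 + √364903 = -464 + 7*√7447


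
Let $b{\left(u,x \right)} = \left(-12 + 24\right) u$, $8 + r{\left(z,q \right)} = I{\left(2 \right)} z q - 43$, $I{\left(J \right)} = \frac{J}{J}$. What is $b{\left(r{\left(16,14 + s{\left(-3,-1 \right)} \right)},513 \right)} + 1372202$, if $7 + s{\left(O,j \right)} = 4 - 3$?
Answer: $1373126$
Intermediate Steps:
$s{\left(O,j \right)} = -6$ ($s{\left(O,j \right)} = -7 + \left(4 - 3\right) = -7 + 1 = -6$)
$I{\left(J \right)} = 1$
$r{\left(z,q \right)} = -51 + q z$ ($r{\left(z,q \right)} = -8 + \left(1 z q - 43\right) = -8 + \left(z q - 43\right) = -8 + \left(q z - 43\right) = -8 + \left(-43 + q z\right) = -51 + q z$)
$b{\left(u,x \right)} = 12 u$
$b{\left(r{\left(16,14 + s{\left(-3,-1 \right)} \right)},513 \right)} + 1372202 = 12 \left(-51 + \left(14 - 6\right) 16\right) + 1372202 = 12 \left(-51 + 8 \cdot 16\right) + 1372202 = 12 \left(-51 + 128\right) + 1372202 = 12 \cdot 77 + 1372202 = 924 + 1372202 = 1373126$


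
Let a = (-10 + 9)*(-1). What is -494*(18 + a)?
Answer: -9386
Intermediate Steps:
a = 1 (a = -1*(-1) = 1)
-494*(18 + a) = -494*(18 + 1) = -494*19 = -9386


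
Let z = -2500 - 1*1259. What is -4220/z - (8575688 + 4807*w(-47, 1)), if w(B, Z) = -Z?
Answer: -32217937459/3759 ≈ -8.5709e+6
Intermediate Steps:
z = -3759 (z = -2500 - 1259 = -3759)
-4220/z - (8575688 + 4807*w(-47, 1)) = -4220/(-3759) - 4807/(1/(-1*1 + 1784)) = -4220*(-1/3759) - 4807/(1/(-1 + 1784)) = 4220/3759 - 4807/(1/1783) = 4220/3759 - 4807/1/1783 = 4220/3759 - 4807*1783 = 4220/3759 - 8570881 = -32217937459/3759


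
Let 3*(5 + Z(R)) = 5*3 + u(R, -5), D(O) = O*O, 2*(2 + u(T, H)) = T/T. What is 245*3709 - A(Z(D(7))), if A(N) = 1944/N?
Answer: 912593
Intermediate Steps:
u(T, H) = -3/2 (u(T, H) = -2 + (T/T)/2 = -2 + (1/2)*1 = -2 + 1/2 = -3/2)
D(O) = O**2
Z(R) = -1/2 (Z(R) = -5 + (5*3 - 3/2)/3 = -5 + (15 - 3/2)/3 = -5 + (1/3)*(27/2) = -5 + 9/2 = -1/2)
245*3709 - A(Z(D(7))) = 245*3709 - 1944/(-1/2) = 908705 - 1944*(-2) = 908705 - 1*(-3888) = 908705 + 3888 = 912593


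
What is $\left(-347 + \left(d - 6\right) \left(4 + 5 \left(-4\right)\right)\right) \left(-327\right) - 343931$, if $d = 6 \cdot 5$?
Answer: $-104894$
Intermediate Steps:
$d = 30$
$\left(-347 + \left(d - 6\right) \left(4 + 5 \left(-4\right)\right)\right) \left(-327\right) - 343931 = \left(-347 + \left(30 - 6\right) \left(4 + 5 \left(-4\right)\right)\right) \left(-327\right) - 343931 = \left(-347 + 24 \left(4 - 20\right)\right) \left(-327\right) - 343931 = \left(-347 + 24 \left(-16\right)\right) \left(-327\right) - 343931 = \left(-347 - 384\right) \left(-327\right) - 343931 = \left(-731\right) \left(-327\right) - 343931 = 239037 - 343931 = -104894$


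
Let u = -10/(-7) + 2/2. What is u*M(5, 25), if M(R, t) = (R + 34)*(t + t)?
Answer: 33150/7 ≈ 4735.7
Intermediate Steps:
M(R, t) = 2*t*(34 + R) (M(R, t) = (34 + R)*(2*t) = 2*t*(34 + R))
u = 17/7 (u = -10*(-⅐) + 2*(½) = 10/7 + 1 = 17/7 ≈ 2.4286)
u*M(5, 25) = 17*(2*25*(34 + 5))/7 = 17*(2*25*39)/7 = (17/7)*1950 = 33150/7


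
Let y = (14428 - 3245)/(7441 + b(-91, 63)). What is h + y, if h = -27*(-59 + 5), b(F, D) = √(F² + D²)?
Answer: 11541799643/7908033 - 55915*√10/7908033 ≈ 1459.5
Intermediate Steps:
b(F, D) = √(D² + F²)
h = 1458 (h = -27*(-54) = 1458)
y = 11183/(7441 + 35*√10) (y = (14428 - 3245)/(7441 + √(63² + (-91)²)) = 11183/(7441 + √(3969 + 8281)) = 11183/(7441 + √12250) = 11183/(7441 + 35*√10) ≈ 1.4809)
h + y = 1458 + (11887529/7908033 - 55915*√10/7908033) = 11541799643/7908033 - 55915*√10/7908033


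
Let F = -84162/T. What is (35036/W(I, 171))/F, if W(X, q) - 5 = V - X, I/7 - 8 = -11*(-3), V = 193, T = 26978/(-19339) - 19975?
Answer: -2255871708518/24142865617 ≈ -93.438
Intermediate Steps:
T = -386323503/19339 (T = 26978*(-1/19339) - 19975 = -26978/19339 - 19975 = -386323503/19339 ≈ -19976.)
F = 542536306/128774501 (F = -84162/(-386323503/19339) = -84162*(-19339/386323503) = 542536306/128774501 ≈ 4.2131)
I = 287 (I = 56 + 7*(-11*(-3)) = 56 + 7*33 = 56 + 231 = 287)
W(X, q) = 198 - X (W(X, q) = 5 + (193 - X) = 198 - X)
(35036/W(I, 171))/F = (35036/(198 - 1*287))/(542536306/128774501) = (35036/(198 - 287))*(128774501/542536306) = (35036/(-89))*(128774501/542536306) = (35036*(-1/89))*(128774501/542536306) = -35036/89*128774501/542536306 = -2255871708518/24142865617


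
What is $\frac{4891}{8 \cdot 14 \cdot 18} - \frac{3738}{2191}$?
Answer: $\frac{454339}{631008} \approx 0.72002$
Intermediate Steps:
$\frac{4891}{8 \cdot 14 \cdot 18} - \frac{3738}{2191} = \frac{4891}{112 \cdot 18} - \frac{534}{313} = \frac{4891}{2016} - \frac{534}{313} = \frac{454339}{631008}$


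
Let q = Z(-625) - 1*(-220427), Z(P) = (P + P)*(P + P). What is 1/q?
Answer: 1/1782927 ≈ 5.6088e-7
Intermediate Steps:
Z(P) = 4*P**2 (Z(P) = (2*P)*(2*P) = 4*P**2)
q = 1782927 (q = 4*(-625)**2 - 1*(-220427) = 4*390625 + 220427 = 1562500 + 220427 = 1782927)
1/q = 1/1782927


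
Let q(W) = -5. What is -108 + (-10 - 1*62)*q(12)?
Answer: 252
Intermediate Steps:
-108 + (-10 - 1*62)*q(12) = -108 + (-10 - 1*62)*(-5) = -108 + (-10 - 62)*(-5) = -108 - 72*(-5) = -108 + 360 = 252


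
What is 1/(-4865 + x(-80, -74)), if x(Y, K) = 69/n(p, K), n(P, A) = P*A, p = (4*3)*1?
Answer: -296/1440063 ≈ -0.00020555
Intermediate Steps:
p = 12 (p = 12*1 = 12)
n(P, A) = A*P
x(Y, K) = 23/(4*K) (x(Y, K) = 69/((K*12)) = 69/((12*K)) = 69*(1/(12*K)) = 23/(4*K))
1/(-4865 + x(-80, -74)) = 1/(-4865 + (23/4)/(-74)) = 1/(-4865 + (23/4)*(-1/74)) = 1/(-4865 - 23/296) = 1/(-1440063/296) = -296/1440063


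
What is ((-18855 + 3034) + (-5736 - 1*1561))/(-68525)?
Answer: 23118/68525 ≈ 0.33737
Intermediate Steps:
((-18855 + 3034) + (-5736 - 1*1561))/(-68525) = (-15821 + (-5736 - 1561))*(-1/68525) = (-15821 - 7297)*(-1/68525) = -23118*(-1/68525) = 23118/68525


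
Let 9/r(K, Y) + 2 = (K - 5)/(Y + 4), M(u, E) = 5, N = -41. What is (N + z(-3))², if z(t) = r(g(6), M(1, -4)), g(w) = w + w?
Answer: 283024/121 ≈ 2339.0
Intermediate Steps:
g(w) = 2*w
r(K, Y) = 9/(-2 + (-5 + K)/(4 + Y)) (r(K, Y) = 9/(-2 + (K - 5)/(Y + 4)) = 9/(-2 + (-5 + K)/(4 + Y)))
z(t) = -81/11 (z(t) = 9*(4 + 5)/(-13 + 2*6 - 2*5) = 9*9/(-13 + 12 - 10) = 9*9/(-11) = 9*(-1/11)*9 = -81/11)
(N + z(-3))² = (-41 - 81/11)² = (-532/11)² = 283024/121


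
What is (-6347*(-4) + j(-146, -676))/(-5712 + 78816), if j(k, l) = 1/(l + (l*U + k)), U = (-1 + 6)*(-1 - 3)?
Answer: 322376825/928274592 ≈ 0.34729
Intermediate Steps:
U = -20 (U = 5*(-4) = -20)
j(k, l) = 1/(k - 19*l) (j(k, l) = 1/(l + (l*(-20) + k)) = 1/(l + (-20*l + k)) = 1/(l + (k - 20*l)) = 1/(k - 19*l))
(-6347*(-4) + j(-146, -676))/(-5712 + 78816) = (-6347*(-4) + 1/(-146 - 19*(-676)))/(-5712 + 78816) = (25388 + 1/(-146 + 12844))/73104 = (25388 + 1/12698)*(1/73104) = (322376825/12698)*(1/73104) = 322376825/928274592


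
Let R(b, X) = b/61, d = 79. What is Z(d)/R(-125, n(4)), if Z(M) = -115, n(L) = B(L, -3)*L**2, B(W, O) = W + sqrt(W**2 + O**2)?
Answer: 1403/25 ≈ 56.120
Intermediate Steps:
B(W, O) = W + sqrt(O**2 + W**2)
n(L) = L**2*(L + sqrt(9 + L**2)) (n(L) = (L + sqrt((-3)**2 + L**2))*L**2 = (L + sqrt(9 + L**2))*L**2 = L**2*(L + sqrt(9 + L**2)))
R(b, X) = b/61 (R(b, X) = b*(1/61) = b/61)
Z(d)/R(-125, n(4)) = -115/((1/61)*(-125)) = -115/(-125/61) = -115*(-61/125) = 1403/25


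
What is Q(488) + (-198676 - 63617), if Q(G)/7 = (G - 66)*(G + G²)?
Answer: 704656635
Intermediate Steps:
Q(G) = 7*(-66 + G)*(G + G²) (Q(G) = 7*((G - 66)*(G + G²)) = 7*((-66 + G)*(G + G²)) = 7*(-66 + G)*(G + G²))
Q(488) + (-198676 - 63617) = 7*488*(-66 + 488² - 65*488) + (-198676 - 63617) = 7*488*(-66 + 238144 - 31720) - 262293 = 7*488*206358 - 262293 = 704918928 - 262293 = 704656635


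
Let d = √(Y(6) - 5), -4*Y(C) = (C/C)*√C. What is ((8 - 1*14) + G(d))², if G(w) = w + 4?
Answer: (4 - I*√(20 + √6))²/4 ≈ -1.6124 - 9.4762*I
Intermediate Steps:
Y(C) = -√C/4 (Y(C) = -C/C*√C/4 = -√C/4)
d = √(-5 - √6/4) (d = √(-√6/4 - 5) = √(-5 - √6/4) ≈ 2.369*I)
G(w) = 4 + w
((8 - 1*14) + G(d))² = ((8 - 1*14) + (4 + √(-20 - √6)/2))² = ((8 - 14) + (4 + √(-20 - √6)/2))² = (-6 + (4 + √(-20 - √6)/2))² = (-2 + √(-20 - √6)/2)²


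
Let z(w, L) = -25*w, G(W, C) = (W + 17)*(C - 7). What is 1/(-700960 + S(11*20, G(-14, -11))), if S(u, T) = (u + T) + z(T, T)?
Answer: -1/699444 ≈ -1.4297e-6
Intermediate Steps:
G(W, C) = (-7 + C)*(17 + W) (G(W, C) = (17 + W)*(-7 + C) = (-7 + C)*(17 + W))
S(u, T) = u - 24*T (S(u, T) = (u + T) - 25*T = (T + u) - 25*T = u - 24*T)
1/(-700960 + S(11*20, G(-14, -11))) = 1/(-700960 + (11*20 - 24*(-119 - 7*(-14) + 17*(-11) - 11*(-14)))) = 1/(-700960 + (220 - 24*(-119 + 98 - 187 + 154))) = 1/(-700960 + (220 - 24*(-54))) = 1/(-700960 + (220 + 1296)) = 1/(-700960 + 1516) = 1/(-699444) = -1/699444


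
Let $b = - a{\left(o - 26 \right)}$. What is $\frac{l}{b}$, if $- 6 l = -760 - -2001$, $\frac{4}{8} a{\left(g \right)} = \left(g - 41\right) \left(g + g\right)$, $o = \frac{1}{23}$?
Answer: $\frac{656489}{22065120} \approx 0.029752$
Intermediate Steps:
$o = \frac{1}{23} \approx 0.043478$
$a{\left(g \right)} = 4 g \left(-41 + g\right)$ ($a{\left(g \right)} = 2 \left(g - 41\right) \left(g + g\right) = 2 \left(-41 + g\right) 2 g = 2 \cdot 2 g \left(-41 + g\right) = 4 g \left(-41 + g\right)$)
$b = - \frac{3677520}{529}$ ($b = - 4 \left(\frac{1}{23} - 26\right) \left(-41 + \left(\frac{1}{23} - 26\right)\right) = - \frac{4 \left(-597\right) \left(-41 - \frac{597}{23}\right)}{23} = - \frac{4 \left(-597\right) \left(-1540\right)}{23 \cdot 23} = \left(-1\right) \frac{3677520}{529} = - \frac{3677520}{529} \approx -6951.8$)
$l = - \frac{1241}{6}$ ($l = - \frac{-760 - -2001}{6} = - \frac{-760 + 2001}{6} = \left(- \frac{1}{6}\right) 1241 = - \frac{1241}{6} \approx -206.83$)
$\frac{l}{b} = - \frac{1241}{6 \left(- \frac{3677520}{529}\right)} = \left(- \frac{1241}{6}\right) \left(- \frac{529}{3677520}\right) = \frac{656489}{22065120}$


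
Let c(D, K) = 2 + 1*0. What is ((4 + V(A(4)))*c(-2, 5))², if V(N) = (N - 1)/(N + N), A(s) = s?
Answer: 1225/16 ≈ 76.563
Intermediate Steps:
c(D, K) = 2 (c(D, K) = 2 + 0 = 2)
V(N) = (-1 + N)/(2*N) (V(N) = (-1 + N)/((2*N)) = (-1 + N)*(1/(2*N)) = (-1 + N)/(2*N))
((4 + V(A(4)))*c(-2, 5))² = ((4 + (½)*(-1 + 4)/4)*2)² = ((4 + (½)*(¼)*3)*2)² = ((4 + 3/8)*2)² = ((35/8)*2)² = (35/4)² = 1225/16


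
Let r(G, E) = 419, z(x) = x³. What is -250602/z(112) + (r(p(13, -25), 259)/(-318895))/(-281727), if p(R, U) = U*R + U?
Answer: -11257208404623749/63110301206722560 ≈ -0.17837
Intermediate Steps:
p(R, U) = U + R*U (p(R, U) = R*U + U = U + R*U)
-250602/z(112) + (r(p(13, -25), 259)/(-318895))/(-281727) = -250602/(112³) + (419/(-318895))/(-281727) = -250602/1404928 + (419*(-1/318895))*(-1/281727) = -250602*1/1404928 - 419/318895*(-1/281727) = -125301/702464 + 419/89841331665 = -11257208404623749/63110301206722560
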